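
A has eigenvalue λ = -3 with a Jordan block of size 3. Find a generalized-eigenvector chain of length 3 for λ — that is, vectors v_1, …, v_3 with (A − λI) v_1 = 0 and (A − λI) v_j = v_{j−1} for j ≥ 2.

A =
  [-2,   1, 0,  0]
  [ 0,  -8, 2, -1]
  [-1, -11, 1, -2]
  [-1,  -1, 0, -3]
A Jordan chain for λ = -3 of length 3:
v_1 = (1, -1, -3, -1)ᵀ
v_2 = (1, 0, -1, -1)ᵀ
v_3 = (1, 0, 0, 0)ᵀ

Let N = A − (-3)·I. We want v_3 with N^3 v_3 = 0 but N^2 v_3 ≠ 0; then v_{j-1} := N · v_j for j = 3, …, 2.

Pick v_3 = (1, 0, 0, 0)ᵀ.
Then v_2 = N · v_3 = (1, 0, -1, -1)ᵀ.
Then v_1 = N · v_2 = (1, -1, -3, -1)ᵀ.

Sanity check: (A − (-3)·I) v_1 = (0, 0, 0, 0)ᵀ = 0. ✓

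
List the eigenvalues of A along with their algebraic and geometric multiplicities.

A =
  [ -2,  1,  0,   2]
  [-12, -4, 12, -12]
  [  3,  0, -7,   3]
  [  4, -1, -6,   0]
λ = -4: alg = 3, geom = 2; λ = -1: alg = 1, geom = 1

Step 1 — factor the characteristic polynomial to read off the algebraic multiplicities:
  χ_A(x) = (x + 1)*(x + 4)^3

Step 2 — compute geometric multiplicities via the rank-nullity identity g(λ) = n − rank(A − λI):
  rank(A − (-4)·I) = 2, so dim ker(A − (-4)·I) = n − 2 = 2
  rank(A − (-1)·I) = 3, so dim ker(A − (-1)·I) = n − 3 = 1

Summary:
  λ = -4: algebraic multiplicity = 3, geometric multiplicity = 2
  λ = -1: algebraic multiplicity = 1, geometric multiplicity = 1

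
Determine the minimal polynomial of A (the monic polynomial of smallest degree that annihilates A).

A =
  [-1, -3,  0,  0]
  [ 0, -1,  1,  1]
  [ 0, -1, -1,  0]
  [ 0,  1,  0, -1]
x^3 + 3*x^2 + 3*x + 1

The characteristic polynomial is χ_A(x) = (x + 1)^4, so the eigenvalues are known. The minimal polynomial is
  m_A(x) = Π_λ (x − λ)^{k_λ}
where k_λ is the size of the *largest* Jordan block for λ (equivalently, the smallest k with (A − λI)^k v = 0 for every generalised eigenvector v of λ).

  λ = -1: largest Jordan block has size 3, contributing (x + 1)^3

So m_A(x) = (x + 1)^3 = x^3 + 3*x^2 + 3*x + 1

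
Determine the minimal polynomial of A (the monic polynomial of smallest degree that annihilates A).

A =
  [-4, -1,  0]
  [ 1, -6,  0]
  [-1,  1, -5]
x^2 + 10*x + 25

The characteristic polynomial is χ_A(x) = (x + 5)^3, so the eigenvalues are known. The minimal polynomial is
  m_A(x) = Π_λ (x − λ)^{k_λ}
where k_λ is the size of the *largest* Jordan block for λ (equivalently, the smallest k with (A − λI)^k v = 0 for every generalised eigenvector v of λ).

  λ = -5: largest Jordan block has size 2, contributing (x + 5)^2

So m_A(x) = (x + 5)^2 = x^2 + 10*x + 25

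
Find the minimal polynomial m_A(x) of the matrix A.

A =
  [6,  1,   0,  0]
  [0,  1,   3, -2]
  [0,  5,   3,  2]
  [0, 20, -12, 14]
x^3 - 18*x^2 + 108*x - 216

The characteristic polynomial is χ_A(x) = (x - 6)^4, so the eigenvalues are known. The minimal polynomial is
  m_A(x) = Π_λ (x − λ)^{k_λ}
where k_λ is the size of the *largest* Jordan block for λ (equivalently, the smallest k with (A − λI)^k v = 0 for every generalised eigenvector v of λ).

  λ = 6: largest Jordan block has size 3, contributing (x − 6)^3

So m_A(x) = (x - 6)^3 = x^3 - 18*x^2 + 108*x - 216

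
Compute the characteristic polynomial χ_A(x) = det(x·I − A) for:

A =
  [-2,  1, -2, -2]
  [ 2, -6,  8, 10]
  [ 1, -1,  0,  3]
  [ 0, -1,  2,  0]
x^4 + 8*x^3 + 24*x^2 + 32*x + 16

Expanding det(x·I − A) (e.g. by cofactor expansion or by noting that A is similar to its Jordan form J, which has the same characteristic polynomial as A) gives
  χ_A(x) = x^4 + 8*x^3 + 24*x^2 + 32*x + 16
which factors as (x + 2)^4. The eigenvalues (with algebraic multiplicities) are λ = -2 with multiplicity 4.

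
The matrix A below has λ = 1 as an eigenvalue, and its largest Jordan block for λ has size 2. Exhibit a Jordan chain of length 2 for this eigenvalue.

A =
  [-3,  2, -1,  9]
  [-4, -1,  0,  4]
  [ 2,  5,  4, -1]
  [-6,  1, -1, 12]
A Jordan chain for λ = 1 of length 2:
v_1 = (3, -2, 2, 2)ᵀ
v_2 = (0, 1, -1, 0)ᵀ

Let N = A − (1)·I. We want v_2 with N^2 v_2 = 0 but N^1 v_2 ≠ 0; then v_{j-1} := N · v_j for j = 2, …, 2.

Pick v_2 = (0, 1, -1, 0)ᵀ.
Then v_1 = N · v_2 = (3, -2, 2, 2)ᵀ.

Sanity check: (A − (1)·I) v_1 = (0, 0, 0, 0)ᵀ = 0. ✓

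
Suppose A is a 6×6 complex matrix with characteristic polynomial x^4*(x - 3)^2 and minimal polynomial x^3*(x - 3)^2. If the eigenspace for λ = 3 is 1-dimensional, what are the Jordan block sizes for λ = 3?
Block sizes for λ = 3: [2]

Step 1 — from the characteristic polynomial, algebraic multiplicity of λ = 3 is 2. From dim ker(A − (3)·I) = 1, there are exactly 1 Jordan blocks for λ = 3.
Step 2 — from the minimal polynomial, the factor (x − 3)^2 tells us the largest block for λ = 3 has size 2.
Step 3 — with total size 2, 1 blocks, and largest block 2, the block sizes (in nonincreasing order) are [2].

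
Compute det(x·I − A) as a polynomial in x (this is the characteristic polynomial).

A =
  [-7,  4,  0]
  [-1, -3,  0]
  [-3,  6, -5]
x^3 + 15*x^2 + 75*x + 125

Expanding det(x·I − A) (e.g. by cofactor expansion or by noting that A is similar to its Jordan form J, which has the same characteristic polynomial as A) gives
  χ_A(x) = x^3 + 15*x^2 + 75*x + 125
which factors as (x + 5)^3. The eigenvalues (with algebraic multiplicities) are λ = -5 with multiplicity 3.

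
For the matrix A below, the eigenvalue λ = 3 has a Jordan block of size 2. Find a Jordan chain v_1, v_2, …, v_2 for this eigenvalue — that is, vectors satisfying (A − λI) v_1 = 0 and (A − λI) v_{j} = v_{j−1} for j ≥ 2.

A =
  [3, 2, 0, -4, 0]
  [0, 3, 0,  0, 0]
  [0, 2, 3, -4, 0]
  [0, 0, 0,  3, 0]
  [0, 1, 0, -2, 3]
A Jordan chain for λ = 3 of length 2:
v_1 = (2, 0, 2, 0, 1)ᵀ
v_2 = (0, 1, 0, 0, 0)ᵀ

Let N = A − (3)·I. We want v_2 with N^2 v_2 = 0 but N^1 v_2 ≠ 0; then v_{j-1} := N · v_j for j = 2, …, 2.

Pick v_2 = (0, 1, 0, 0, 0)ᵀ.
Then v_1 = N · v_2 = (2, 0, 2, 0, 1)ᵀ.

Sanity check: (A − (3)·I) v_1 = (0, 0, 0, 0, 0)ᵀ = 0. ✓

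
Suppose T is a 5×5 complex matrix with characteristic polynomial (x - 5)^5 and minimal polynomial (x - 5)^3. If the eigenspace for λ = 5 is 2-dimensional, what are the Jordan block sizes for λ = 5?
Block sizes for λ = 5: [3, 2]

Step 1 — from the characteristic polynomial, algebraic multiplicity of λ = 5 is 5. From dim ker(T − (5)·I) = 2, there are exactly 2 Jordan blocks for λ = 5.
Step 2 — from the minimal polynomial, the factor (x − 5)^3 tells us the largest block for λ = 5 has size 3.
Step 3 — with total size 5, 2 blocks, and largest block 3, the block sizes (in nonincreasing order) are [3, 2].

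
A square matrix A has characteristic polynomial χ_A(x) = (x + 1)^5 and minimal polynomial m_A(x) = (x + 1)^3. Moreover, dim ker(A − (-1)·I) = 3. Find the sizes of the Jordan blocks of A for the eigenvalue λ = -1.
Block sizes for λ = -1: [3, 1, 1]

Step 1 — from the characteristic polynomial, algebraic multiplicity of λ = -1 is 5. From dim ker(A − (-1)·I) = 3, there are exactly 3 Jordan blocks for λ = -1.
Step 2 — from the minimal polynomial, the factor (x + 1)^3 tells us the largest block for λ = -1 has size 3.
Step 3 — with total size 5, 3 blocks, and largest block 3, the block sizes (in nonincreasing order) are [3, 1, 1].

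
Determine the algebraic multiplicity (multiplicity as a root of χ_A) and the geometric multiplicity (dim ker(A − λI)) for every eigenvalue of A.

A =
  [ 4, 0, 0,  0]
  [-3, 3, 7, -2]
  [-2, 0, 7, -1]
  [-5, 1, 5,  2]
λ = 4: alg = 4, geom = 2

Step 1 — factor the characteristic polynomial to read off the algebraic multiplicities:
  χ_A(x) = (x - 4)^4

Step 2 — compute geometric multiplicities via the rank-nullity identity g(λ) = n − rank(A − λI):
  rank(A − (4)·I) = 2, so dim ker(A − (4)·I) = n − 2 = 2

Summary:
  λ = 4: algebraic multiplicity = 4, geometric multiplicity = 2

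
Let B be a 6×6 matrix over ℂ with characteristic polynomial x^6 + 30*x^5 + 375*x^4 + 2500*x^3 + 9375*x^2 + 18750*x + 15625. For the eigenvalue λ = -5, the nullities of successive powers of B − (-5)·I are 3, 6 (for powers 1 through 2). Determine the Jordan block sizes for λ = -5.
Block sizes for λ = -5: [2, 2, 2]

From the dimensions of kernels of powers, the number of Jordan blocks of size at least j is d_j − d_{j−1} where d_j = dim ker(N^j) (with d_0 = 0). Computing the differences gives [3, 3].
The number of blocks of size exactly k is (#blocks of size ≥ k) − (#blocks of size ≥ k + 1), so the partition is: 3 block(s) of size 2.
In nonincreasing order the block sizes are [2, 2, 2].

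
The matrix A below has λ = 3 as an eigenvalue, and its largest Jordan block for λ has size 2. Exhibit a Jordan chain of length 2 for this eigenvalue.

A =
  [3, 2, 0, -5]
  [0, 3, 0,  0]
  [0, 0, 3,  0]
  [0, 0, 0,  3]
A Jordan chain for λ = 3 of length 2:
v_1 = (2, 0, 0, 0)ᵀ
v_2 = (0, 1, 0, 0)ᵀ

Let N = A − (3)·I. We want v_2 with N^2 v_2 = 0 but N^1 v_2 ≠ 0; then v_{j-1} := N · v_j for j = 2, …, 2.

Pick v_2 = (0, 1, 0, 0)ᵀ.
Then v_1 = N · v_2 = (2, 0, 0, 0)ᵀ.

Sanity check: (A − (3)·I) v_1 = (0, 0, 0, 0)ᵀ = 0. ✓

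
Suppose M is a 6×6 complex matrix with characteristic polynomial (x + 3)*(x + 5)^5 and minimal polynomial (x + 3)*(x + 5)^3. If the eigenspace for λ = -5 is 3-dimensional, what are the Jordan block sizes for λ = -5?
Block sizes for λ = -5: [3, 1, 1]

Step 1 — from the characteristic polynomial, algebraic multiplicity of λ = -5 is 5. From dim ker(M − (-5)·I) = 3, there are exactly 3 Jordan blocks for λ = -5.
Step 2 — from the minimal polynomial, the factor (x + 5)^3 tells us the largest block for λ = -5 has size 3.
Step 3 — with total size 5, 3 blocks, and largest block 3, the block sizes (in nonincreasing order) are [3, 1, 1].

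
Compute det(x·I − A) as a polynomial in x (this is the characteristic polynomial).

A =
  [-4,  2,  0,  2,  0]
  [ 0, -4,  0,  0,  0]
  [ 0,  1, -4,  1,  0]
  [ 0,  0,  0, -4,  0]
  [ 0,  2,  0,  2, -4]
x^5 + 20*x^4 + 160*x^3 + 640*x^2 + 1280*x + 1024

Expanding det(x·I − A) (e.g. by cofactor expansion or by noting that A is similar to its Jordan form J, which has the same characteristic polynomial as A) gives
  χ_A(x) = x^5 + 20*x^4 + 160*x^3 + 640*x^2 + 1280*x + 1024
which factors as (x + 4)^5. The eigenvalues (with algebraic multiplicities) are λ = -4 with multiplicity 5.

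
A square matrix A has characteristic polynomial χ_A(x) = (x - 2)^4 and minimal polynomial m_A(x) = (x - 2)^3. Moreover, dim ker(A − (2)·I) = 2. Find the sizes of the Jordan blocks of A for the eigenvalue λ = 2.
Block sizes for λ = 2: [3, 1]

Step 1 — from the characteristic polynomial, algebraic multiplicity of λ = 2 is 4. From dim ker(A − (2)·I) = 2, there are exactly 2 Jordan blocks for λ = 2.
Step 2 — from the minimal polynomial, the factor (x − 2)^3 tells us the largest block for λ = 2 has size 3.
Step 3 — with total size 4, 2 blocks, and largest block 3, the block sizes (in nonincreasing order) are [3, 1].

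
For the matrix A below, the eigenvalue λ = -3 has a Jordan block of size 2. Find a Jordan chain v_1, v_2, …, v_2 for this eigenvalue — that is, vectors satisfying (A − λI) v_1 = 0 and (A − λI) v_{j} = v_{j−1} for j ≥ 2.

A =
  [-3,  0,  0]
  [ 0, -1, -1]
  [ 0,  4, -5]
A Jordan chain for λ = -3 of length 2:
v_1 = (0, 2, 4)ᵀ
v_2 = (0, 1, 0)ᵀ

Let N = A − (-3)·I. We want v_2 with N^2 v_2 = 0 but N^1 v_2 ≠ 0; then v_{j-1} := N · v_j for j = 2, …, 2.

Pick v_2 = (0, 1, 0)ᵀ.
Then v_1 = N · v_2 = (0, 2, 4)ᵀ.

Sanity check: (A − (-3)·I) v_1 = (0, 0, 0)ᵀ = 0. ✓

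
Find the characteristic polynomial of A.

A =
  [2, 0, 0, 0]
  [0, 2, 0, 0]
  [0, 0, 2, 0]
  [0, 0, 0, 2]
x^4 - 8*x^3 + 24*x^2 - 32*x + 16

Expanding det(x·I − A) (e.g. by cofactor expansion or by noting that A is similar to its Jordan form J, which has the same characteristic polynomial as A) gives
  χ_A(x) = x^4 - 8*x^3 + 24*x^2 - 32*x + 16
which factors as (x - 2)^4. The eigenvalues (with algebraic multiplicities) are λ = 2 with multiplicity 4.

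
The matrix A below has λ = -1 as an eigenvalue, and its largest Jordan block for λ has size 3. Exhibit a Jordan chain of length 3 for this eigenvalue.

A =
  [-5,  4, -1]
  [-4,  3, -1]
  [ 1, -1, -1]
A Jordan chain for λ = -1 of length 3:
v_1 = (-1, -1, 0)ᵀ
v_2 = (-4, -4, 1)ᵀ
v_3 = (1, 0, 0)ᵀ

Let N = A − (-1)·I. We want v_3 with N^3 v_3 = 0 but N^2 v_3 ≠ 0; then v_{j-1} := N · v_j for j = 3, …, 2.

Pick v_3 = (1, 0, 0)ᵀ.
Then v_2 = N · v_3 = (-4, -4, 1)ᵀ.
Then v_1 = N · v_2 = (-1, -1, 0)ᵀ.

Sanity check: (A − (-1)·I) v_1 = (0, 0, 0)ᵀ = 0. ✓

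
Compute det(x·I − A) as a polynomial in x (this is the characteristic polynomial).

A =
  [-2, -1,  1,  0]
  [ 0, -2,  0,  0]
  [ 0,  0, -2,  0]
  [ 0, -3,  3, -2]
x^4 + 8*x^3 + 24*x^2 + 32*x + 16

Expanding det(x·I − A) (e.g. by cofactor expansion or by noting that A is similar to its Jordan form J, which has the same characteristic polynomial as A) gives
  χ_A(x) = x^4 + 8*x^3 + 24*x^2 + 32*x + 16
which factors as (x + 2)^4. The eigenvalues (with algebraic multiplicities) are λ = -2 with multiplicity 4.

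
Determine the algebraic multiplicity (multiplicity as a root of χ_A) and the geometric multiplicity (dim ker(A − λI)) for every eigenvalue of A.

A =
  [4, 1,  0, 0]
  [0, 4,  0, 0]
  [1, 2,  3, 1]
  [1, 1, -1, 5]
λ = 4: alg = 4, geom = 2

Step 1 — factor the characteristic polynomial to read off the algebraic multiplicities:
  χ_A(x) = (x - 4)^4

Step 2 — compute geometric multiplicities via the rank-nullity identity g(λ) = n − rank(A − λI):
  rank(A − (4)·I) = 2, so dim ker(A − (4)·I) = n − 2 = 2

Summary:
  λ = 4: algebraic multiplicity = 4, geometric multiplicity = 2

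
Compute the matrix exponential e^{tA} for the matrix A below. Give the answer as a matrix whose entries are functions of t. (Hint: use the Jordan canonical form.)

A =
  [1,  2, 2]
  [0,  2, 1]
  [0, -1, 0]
e^{tA} =
  [exp(t), 2*t*exp(t), 2*t*exp(t)]
  [0, t*exp(t) + exp(t), t*exp(t)]
  [0, -t*exp(t), -t*exp(t) + exp(t)]

Strategy: write A = P · J · P⁻¹ where J is a Jordan canonical form, so e^{tA} = P · e^{tJ} · P⁻¹, and e^{tJ} can be computed block-by-block.

A has Jordan form
J =
  [1, 1, 0]
  [0, 1, 0]
  [0, 0, 1]
(up to reordering of blocks).

Per-block formulas:
  For a 2×2 Jordan block J_2(1): exp(t · J_2(1)) = e^(1t)·(I + t·N), where N is the 2×2 nilpotent shift.
  For a 1×1 block at λ = 1: exp(t · [1]) = [e^(1t)].

After assembling e^{tJ} and conjugating by P, we get:

e^{tA} =
  [exp(t), 2*t*exp(t), 2*t*exp(t)]
  [0, t*exp(t) + exp(t), t*exp(t)]
  [0, -t*exp(t), -t*exp(t) + exp(t)]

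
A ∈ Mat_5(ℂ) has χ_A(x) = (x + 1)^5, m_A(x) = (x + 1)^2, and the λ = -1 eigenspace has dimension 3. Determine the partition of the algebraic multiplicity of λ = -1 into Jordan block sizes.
Block sizes for λ = -1: [2, 2, 1]

Step 1 — from the characteristic polynomial, algebraic multiplicity of λ = -1 is 5. From dim ker(A − (-1)·I) = 3, there are exactly 3 Jordan blocks for λ = -1.
Step 2 — from the minimal polynomial, the factor (x + 1)^2 tells us the largest block for λ = -1 has size 2.
Step 3 — with total size 5, 3 blocks, and largest block 2, the block sizes (in nonincreasing order) are [2, 2, 1].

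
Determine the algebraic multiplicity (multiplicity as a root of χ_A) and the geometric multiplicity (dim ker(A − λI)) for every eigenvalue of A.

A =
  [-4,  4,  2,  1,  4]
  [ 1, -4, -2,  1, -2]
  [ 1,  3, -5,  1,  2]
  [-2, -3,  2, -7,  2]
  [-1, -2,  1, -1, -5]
λ = -5: alg = 5, geom = 2

Step 1 — factor the characteristic polynomial to read off the algebraic multiplicities:
  χ_A(x) = (x + 5)^5

Step 2 — compute geometric multiplicities via the rank-nullity identity g(λ) = n − rank(A − λI):
  rank(A − (-5)·I) = 3, so dim ker(A − (-5)·I) = n − 3 = 2

Summary:
  λ = -5: algebraic multiplicity = 5, geometric multiplicity = 2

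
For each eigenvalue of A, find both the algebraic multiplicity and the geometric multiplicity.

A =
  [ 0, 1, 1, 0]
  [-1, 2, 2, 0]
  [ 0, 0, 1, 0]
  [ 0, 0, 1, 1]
λ = 1: alg = 4, geom = 2

Step 1 — factor the characteristic polynomial to read off the algebraic multiplicities:
  χ_A(x) = (x - 1)^4

Step 2 — compute geometric multiplicities via the rank-nullity identity g(λ) = n − rank(A − λI):
  rank(A − (1)·I) = 2, so dim ker(A − (1)·I) = n − 2 = 2

Summary:
  λ = 1: algebraic multiplicity = 4, geometric multiplicity = 2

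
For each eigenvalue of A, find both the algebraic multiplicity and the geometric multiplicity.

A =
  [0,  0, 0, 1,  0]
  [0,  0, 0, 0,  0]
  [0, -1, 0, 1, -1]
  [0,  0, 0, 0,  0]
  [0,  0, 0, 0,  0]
λ = 0: alg = 5, geom = 3

Step 1 — factor the characteristic polynomial to read off the algebraic multiplicities:
  χ_A(x) = x^5

Step 2 — compute geometric multiplicities via the rank-nullity identity g(λ) = n − rank(A − λI):
  rank(A − (0)·I) = 2, so dim ker(A − (0)·I) = n − 2 = 3

Summary:
  λ = 0: algebraic multiplicity = 5, geometric multiplicity = 3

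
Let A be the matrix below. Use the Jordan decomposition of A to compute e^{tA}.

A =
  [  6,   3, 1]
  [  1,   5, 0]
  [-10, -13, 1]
e^{tA} =
  [-3*t^2*exp(4*t)/2 + 2*t*exp(4*t) + exp(4*t), -2*t^2*exp(4*t) + 3*t*exp(4*t), -t^2*exp(4*t)/2 + t*exp(4*t)]
  [3*t^2*exp(4*t)/2 + t*exp(4*t), 2*t^2*exp(4*t) + t*exp(4*t) + exp(4*t), t^2*exp(4*t)/2]
  [-3*t^2*exp(4*t)/2 - 10*t*exp(4*t), -2*t^2*exp(4*t) - 13*t*exp(4*t), -t^2*exp(4*t)/2 - 3*t*exp(4*t) + exp(4*t)]

Strategy: write A = P · J · P⁻¹ where J is a Jordan canonical form, so e^{tA} = P · e^{tJ} · P⁻¹, and e^{tJ} can be computed block-by-block.

A has Jordan form
J =
  [4, 1, 0]
  [0, 4, 1]
  [0, 0, 4]
(up to reordering of blocks).

Per-block formulas:
  For a 3×3 Jordan block J_3(4): exp(t · J_3(4)) = e^(4t)·(I + t·N + (t^2/2)·N^2), where N is the 3×3 nilpotent shift.

After assembling e^{tJ} and conjugating by P, we get:

e^{tA} =
  [-3*t^2*exp(4*t)/2 + 2*t*exp(4*t) + exp(4*t), -2*t^2*exp(4*t) + 3*t*exp(4*t), -t^2*exp(4*t)/2 + t*exp(4*t)]
  [3*t^2*exp(4*t)/2 + t*exp(4*t), 2*t^2*exp(4*t) + t*exp(4*t) + exp(4*t), t^2*exp(4*t)/2]
  [-3*t^2*exp(4*t)/2 - 10*t*exp(4*t), -2*t^2*exp(4*t) - 13*t*exp(4*t), -t^2*exp(4*t)/2 - 3*t*exp(4*t) + exp(4*t)]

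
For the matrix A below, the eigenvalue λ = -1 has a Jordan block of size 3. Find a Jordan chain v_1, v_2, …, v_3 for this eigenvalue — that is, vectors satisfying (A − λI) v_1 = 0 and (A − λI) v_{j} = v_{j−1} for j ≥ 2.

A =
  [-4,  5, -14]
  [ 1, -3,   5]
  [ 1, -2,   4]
A Jordan chain for λ = -1 of length 3:
v_1 = (3, -1, -1)ᵀ
v_2 = (5, -2, -2)ᵀ
v_3 = (0, 1, 0)ᵀ

Let N = A − (-1)·I. We want v_3 with N^3 v_3 = 0 but N^2 v_3 ≠ 0; then v_{j-1} := N · v_j for j = 3, …, 2.

Pick v_3 = (0, 1, 0)ᵀ.
Then v_2 = N · v_3 = (5, -2, -2)ᵀ.
Then v_1 = N · v_2 = (3, -1, -1)ᵀ.

Sanity check: (A − (-1)·I) v_1 = (0, 0, 0)ᵀ = 0. ✓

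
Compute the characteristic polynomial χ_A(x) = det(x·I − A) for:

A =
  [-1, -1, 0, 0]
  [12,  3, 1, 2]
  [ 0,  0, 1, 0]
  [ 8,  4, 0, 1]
x^4 - 4*x^3 + 6*x^2 - 4*x + 1

Expanding det(x·I − A) (e.g. by cofactor expansion or by noting that A is similar to its Jordan form J, which has the same characteristic polynomial as A) gives
  χ_A(x) = x^4 - 4*x^3 + 6*x^2 - 4*x + 1
which factors as (x - 1)^4. The eigenvalues (with algebraic multiplicities) are λ = 1 with multiplicity 4.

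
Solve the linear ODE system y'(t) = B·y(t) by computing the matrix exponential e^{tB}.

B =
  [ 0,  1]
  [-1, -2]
e^{tB} =
  [t*exp(-t) + exp(-t), t*exp(-t)]
  [-t*exp(-t), -t*exp(-t) + exp(-t)]

Strategy: write B = P · J · P⁻¹ where J is a Jordan canonical form, so e^{tB} = P · e^{tJ} · P⁻¹, and e^{tJ} can be computed block-by-block.

B has Jordan form
J =
  [-1,  1]
  [ 0, -1]
(up to reordering of blocks).

Per-block formulas:
  For a 2×2 Jordan block J_2(-1): exp(t · J_2(-1)) = e^(-1t)·(I + t·N), where N is the 2×2 nilpotent shift.

After assembling e^{tJ} and conjugating by P, we get:

e^{tB} =
  [t*exp(-t) + exp(-t), t*exp(-t)]
  [-t*exp(-t), -t*exp(-t) + exp(-t)]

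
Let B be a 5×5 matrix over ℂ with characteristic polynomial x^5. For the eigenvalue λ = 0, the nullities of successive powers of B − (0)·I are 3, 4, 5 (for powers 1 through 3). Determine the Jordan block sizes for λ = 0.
Block sizes for λ = 0: [3, 1, 1]

From the dimensions of kernels of powers, the number of Jordan blocks of size at least j is d_j − d_{j−1} where d_j = dim ker(N^j) (with d_0 = 0). Computing the differences gives [3, 1, 1].
The number of blocks of size exactly k is (#blocks of size ≥ k) − (#blocks of size ≥ k + 1), so the partition is: 2 block(s) of size 1, 1 block(s) of size 3.
In nonincreasing order the block sizes are [3, 1, 1].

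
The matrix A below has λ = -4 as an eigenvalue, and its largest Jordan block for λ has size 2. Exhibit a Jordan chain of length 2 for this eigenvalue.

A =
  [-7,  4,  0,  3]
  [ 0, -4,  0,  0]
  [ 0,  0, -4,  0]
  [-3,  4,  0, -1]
A Jordan chain for λ = -4 of length 2:
v_1 = (-3, 0, 0, -3)ᵀ
v_2 = (1, 0, 0, 0)ᵀ

Let N = A − (-4)·I. We want v_2 with N^2 v_2 = 0 but N^1 v_2 ≠ 0; then v_{j-1} := N · v_j for j = 2, …, 2.

Pick v_2 = (1, 0, 0, 0)ᵀ.
Then v_1 = N · v_2 = (-3, 0, 0, -3)ᵀ.

Sanity check: (A − (-4)·I) v_1 = (0, 0, 0, 0)ᵀ = 0. ✓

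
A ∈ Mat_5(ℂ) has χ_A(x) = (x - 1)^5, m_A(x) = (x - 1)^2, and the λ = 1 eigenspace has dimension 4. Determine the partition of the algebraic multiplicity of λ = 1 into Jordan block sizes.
Block sizes for λ = 1: [2, 1, 1, 1]

Step 1 — from the characteristic polynomial, algebraic multiplicity of λ = 1 is 5. From dim ker(A − (1)·I) = 4, there are exactly 4 Jordan blocks for λ = 1.
Step 2 — from the minimal polynomial, the factor (x − 1)^2 tells us the largest block for λ = 1 has size 2.
Step 3 — with total size 5, 4 blocks, and largest block 2, the block sizes (in nonincreasing order) are [2, 1, 1, 1].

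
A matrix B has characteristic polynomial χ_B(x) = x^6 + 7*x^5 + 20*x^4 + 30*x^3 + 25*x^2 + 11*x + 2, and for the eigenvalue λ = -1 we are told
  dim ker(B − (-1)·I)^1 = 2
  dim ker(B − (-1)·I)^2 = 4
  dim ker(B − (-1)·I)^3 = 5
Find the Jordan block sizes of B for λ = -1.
Block sizes for λ = -1: [3, 2]

From the dimensions of kernels of powers, the number of Jordan blocks of size at least j is d_j − d_{j−1} where d_j = dim ker(N^j) (with d_0 = 0). Computing the differences gives [2, 2, 1].
The number of blocks of size exactly k is (#blocks of size ≥ k) − (#blocks of size ≥ k + 1), so the partition is: 1 block(s) of size 2, 1 block(s) of size 3.
In nonincreasing order the block sizes are [3, 2].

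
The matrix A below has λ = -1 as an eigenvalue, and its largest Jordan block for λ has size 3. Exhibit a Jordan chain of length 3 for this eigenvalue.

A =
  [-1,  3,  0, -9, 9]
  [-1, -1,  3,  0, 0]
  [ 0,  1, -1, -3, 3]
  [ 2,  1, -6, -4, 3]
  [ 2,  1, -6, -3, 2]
A Jordan chain for λ = -1 of length 3:
v_1 = (-3, 0, -1, -1, -1)ᵀ
v_2 = (0, -1, 0, 2, 2)ᵀ
v_3 = (1, 0, 0, 0, 0)ᵀ

Let N = A − (-1)·I. We want v_3 with N^3 v_3 = 0 but N^2 v_3 ≠ 0; then v_{j-1} := N · v_j for j = 3, …, 2.

Pick v_3 = (1, 0, 0, 0, 0)ᵀ.
Then v_2 = N · v_3 = (0, -1, 0, 2, 2)ᵀ.
Then v_1 = N · v_2 = (-3, 0, -1, -1, -1)ᵀ.

Sanity check: (A − (-1)·I) v_1 = (0, 0, 0, 0, 0)ᵀ = 0. ✓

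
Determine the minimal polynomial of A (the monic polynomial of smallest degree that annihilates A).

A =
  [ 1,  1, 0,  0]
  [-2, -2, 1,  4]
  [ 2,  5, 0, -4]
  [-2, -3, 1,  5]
x^3 - 3*x^2 + 3*x - 1

The characteristic polynomial is χ_A(x) = (x - 1)^4, so the eigenvalues are known. The minimal polynomial is
  m_A(x) = Π_λ (x − λ)^{k_λ}
where k_λ is the size of the *largest* Jordan block for λ (equivalently, the smallest k with (A − λI)^k v = 0 for every generalised eigenvector v of λ).

  λ = 1: largest Jordan block has size 3, contributing (x − 1)^3

So m_A(x) = (x - 1)^3 = x^3 - 3*x^2 + 3*x - 1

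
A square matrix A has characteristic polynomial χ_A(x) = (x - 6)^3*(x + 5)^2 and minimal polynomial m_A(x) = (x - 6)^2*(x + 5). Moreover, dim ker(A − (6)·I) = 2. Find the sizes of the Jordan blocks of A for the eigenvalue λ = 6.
Block sizes for λ = 6: [2, 1]

Step 1 — from the characteristic polynomial, algebraic multiplicity of λ = 6 is 3. From dim ker(A − (6)·I) = 2, there are exactly 2 Jordan blocks for λ = 6.
Step 2 — from the minimal polynomial, the factor (x − 6)^2 tells us the largest block for λ = 6 has size 2.
Step 3 — with total size 3, 2 blocks, and largest block 2, the block sizes (in nonincreasing order) are [2, 1].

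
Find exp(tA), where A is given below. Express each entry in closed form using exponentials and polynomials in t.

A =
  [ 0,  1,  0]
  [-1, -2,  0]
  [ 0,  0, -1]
e^{tA} =
  [t*exp(-t) + exp(-t), t*exp(-t), 0]
  [-t*exp(-t), -t*exp(-t) + exp(-t), 0]
  [0, 0, exp(-t)]

Strategy: write A = P · J · P⁻¹ where J is a Jordan canonical form, so e^{tA} = P · e^{tJ} · P⁻¹, and e^{tJ} can be computed block-by-block.

A has Jordan form
J =
  [-1,  1,  0]
  [ 0, -1,  0]
  [ 0,  0, -1]
(up to reordering of blocks).

Per-block formulas:
  For a 1×1 block at λ = -1: exp(t · [-1]) = [e^(-1t)].
  For a 2×2 Jordan block J_2(-1): exp(t · J_2(-1)) = e^(-1t)·(I + t·N), where N is the 2×2 nilpotent shift.

After assembling e^{tJ} and conjugating by P, we get:

e^{tA} =
  [t*exp(-t) + exp(-t), t*exp(-t), 0]
  [-t*exp(-t), -t*exp(-t) + exp(-t), 0]
  [0, 0, exp(-t)]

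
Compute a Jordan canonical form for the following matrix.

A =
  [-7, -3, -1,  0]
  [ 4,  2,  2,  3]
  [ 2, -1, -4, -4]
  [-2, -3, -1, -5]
J_1(-5) ⊕ J_3(-3)

The characteristic polynomial is
  det(x·I − A) = x^4 + 14*x^3 + 72*x^2 + 162*x + 135 = (x + 3)^3*(x + 5)

Eigenvalues and multiplicities (the geometric multiplicity of λ is n − rank(A − λI), which equals the number of Jordan blocks for λ):
  λ = -5: algebraic multiplicity = 1, geometric multiplicity = 1
  λ = -3: algebraic multiplicity = 3, geometric multiplicity = 1

Determining the block sizes for each eigenvalue:
  λ = -5: one block (gm = 1), so the single block has size am = 1 → block sizes [1]
  λ = -3: one block (gm = 1), so the single block has size am = 3 → block sizes [3]

Assembling the blocks gives a Jordan form
J =
  [-5,  0,  0,  0]
  [ 0, -3,  1,  0]
  [ 0,  0, -3,  1]
  [ 0,  0,  0, -3]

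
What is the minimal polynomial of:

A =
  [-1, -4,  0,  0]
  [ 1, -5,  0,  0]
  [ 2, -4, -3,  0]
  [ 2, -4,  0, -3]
x^2 + 6*x + 9

The characteristic polynomial is χ_A(x) = (x + 3)^4, so the eigenvalues are known. The minimal polynomial is
  m_A(x) = Π_λ (x − λ)^{k_λ}
where k_λ is the size of the *largest* Jordan block for λ (equivalently, the smallest k with (A − λI)^k v = 0 for every generalised eigenvector v of λ).

  λ = -3: largest Jordan block has size 2, contributing (x + 3)^2

So m_A(x) = (x + 3)^2 = x^2 + 6*x + 9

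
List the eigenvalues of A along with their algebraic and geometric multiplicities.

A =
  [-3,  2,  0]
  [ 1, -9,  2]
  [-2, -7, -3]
λ = -5: alg = 3, geom = 1

Step 1 — factor the characteristic polynomial to read off the algebraic multiplicities:
  χ_A(x) = (x + 5)^3

Step 2 — compute geometric multiplicities via the rank-nullity identity g(λ) = n − rank(A − λI):
  rank(A − (-5)·I) = 2, so dim ker(A − (-5)·I) = n − 2 = 1

Summary:
  λ = -5: algebraic multiplicity = 3, geometric multiplicity = 1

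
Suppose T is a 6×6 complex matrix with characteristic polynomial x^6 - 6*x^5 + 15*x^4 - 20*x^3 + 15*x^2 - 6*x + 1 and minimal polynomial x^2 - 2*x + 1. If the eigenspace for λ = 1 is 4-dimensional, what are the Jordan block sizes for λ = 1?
Block sizes for λ = 1: [2, 2, 1, 1]

Step 1 — from the characteristic polynomial, algebraic multiplicity of λ = 1 is 6. From dim ker(T − (1)·I) = 4, there are exactly 4 Jordan blocks for λ = 1.
Step 2 — from the minimal polynomial, the factor (x − 1)^2 tells us the largest block for λ = 1 has size 2.
Step 3 — with total size 6, 4 blocks, and largest block 2, the block sizes (in nonincreasing order) are [2, 2, 1, 1].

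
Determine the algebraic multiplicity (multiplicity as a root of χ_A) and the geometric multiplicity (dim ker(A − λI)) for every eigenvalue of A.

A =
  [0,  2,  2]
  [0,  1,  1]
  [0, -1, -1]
λ = 0: alg = 3, geom = 2

Step 1 — factor the characteristic polynomial to read off the algebraic multiplicities:
  χ_A(x) = x^3

Step 2 — compute geometric multiplicities via the rank-nullity identity g(λ) = n − rank(A − λI):
  rank(A − (0)·I) = 1, so dim ker(A − (0)·I) = n − 1 = 2

Summary:
  λ = 0: algebraic multiplicity = 3, geometric multiplicity = 2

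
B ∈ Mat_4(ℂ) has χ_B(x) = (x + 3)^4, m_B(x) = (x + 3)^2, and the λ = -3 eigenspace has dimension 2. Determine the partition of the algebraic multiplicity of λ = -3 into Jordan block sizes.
Block sizes for λ = -3: [2, 2]

Step 1 — from the characteristic polynomial, algebraic multiplicity of λ = -3 is 4. From dim ker(B − (-3)·I) = 2, there are exactly 2 Jordan blocks for λ = -3.
Step 2 — from the minimal polynomial, the factor (x + 3)^2 tells us the largest block for λ = -3 has size 2.
Step 3 — with total size 4, 2 blocks, and largest block 2, the block sizes (in nonincreasing order) are [2, 2].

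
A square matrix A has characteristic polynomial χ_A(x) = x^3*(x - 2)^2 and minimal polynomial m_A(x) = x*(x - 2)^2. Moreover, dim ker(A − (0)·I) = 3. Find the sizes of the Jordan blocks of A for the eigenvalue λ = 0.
Block sizes for λ = 0: [1, 1, 1]

Step 1 — from the characteristic polynomial, algebraic multiplicity of λ = 0 is 3. From dim ker(A − (0)·I) = 3, there are exactly 3 Jordan blocks for λ = 0.
Step 2 — from the minimal polynomial, the factor (x − 0) tells us the largest block for λ = 0 has size 1.
Step 3 — with total size 3, 3 blocks, and largest block 1, the block sizes (in nonincreasing order) are [1, 1, 1].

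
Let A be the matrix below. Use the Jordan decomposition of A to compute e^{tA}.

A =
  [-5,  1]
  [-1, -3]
e^{tA} =
  [-t*exp(-4*t) + exp(-4*t), t*exp(-4*t)]
  [-t*exp(-4*t), t*exp(-4*t) + exp(-4*t)]

Strategy: write A = P · J · P⁻¹ where J is a Jordan canonical form, so e^{tA} = P · e^{tJ} · P⁻¹, and e^{tJ} can be computed block-by-block.

A has Jordan form
J =
  [-4,  1]
  [ 0, -4]
(up to reordering of blocks).

Per-block formulas:
  For a 2×2 Jordan block J_2(-4): exp(t · J_2(-4)) = e^(-4t)·(I + t·N), where N is the 2×2 nilpotent shift.

After assembling e^{tJ} and conjugating by P, we get:

e^{tA} =
  [-t*exp(-4*t) + exp(-4*t), t*exp(-4*t)]
  [-t*exp(-4*t), t*exp(-4*t) + exp(-4*t)]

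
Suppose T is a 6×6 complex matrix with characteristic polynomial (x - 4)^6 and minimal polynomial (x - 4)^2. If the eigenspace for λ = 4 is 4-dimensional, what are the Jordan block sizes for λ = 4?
Block sizes for λ = 4: [2, 2, 1, 1]

Step 1 — from the characteristic polynomial, algebraic multiplicity of λ = 4 is 6. From dim ker(T − (4)·I) = 4, there are exactly 4 Jordan blocks for λ = 4.
Step 2 — from the minimal polynomial, the factor (x − 4)^2 tells us the largest block for λ = 4 has size 2.
Step 3 — with total size 6, 4 blocks, and largest block 2, the block sizes (in nonincreasing order) are [2, 2, 1, 1].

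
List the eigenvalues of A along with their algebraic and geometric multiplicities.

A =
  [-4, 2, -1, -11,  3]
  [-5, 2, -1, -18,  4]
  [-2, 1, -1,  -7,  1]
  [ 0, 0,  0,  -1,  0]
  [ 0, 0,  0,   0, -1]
λ = -1: alg = 5, geom = 3

Step 1 — factor the characteristic polynomial to read off the algebraic multiplicities:
  χ_A(x) = (x + 1)^5

Step 2 — compute geometric multiplicities via the rank-nullity identity g(λ) = n − rank(A − λI):
  rank(A − (-1)·I) = 2, so dim ker(A − (-1)·I) = n − 2 = 3

Summary:
  λ = -1: algebraic multiplicity = 5, geometric multiplicity = 3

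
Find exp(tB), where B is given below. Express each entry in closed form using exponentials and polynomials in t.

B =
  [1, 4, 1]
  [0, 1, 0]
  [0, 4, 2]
e^{tB} =
  [exp(t), 4*exp(2*t) - 4*exp(t), exp(2*t) - exp(t)]
  [0, exp(t), 0]
  [0, 4*exp(2*t) - 4*exp(t), exp(2*t)]

Strategy: write B = P · J · P⁻¹ where J is a Jordan canonical form, so e^{tB} = P · e^{tJ} · P⁻¹, and e^{tJ} can be computed block-by-block.

B has Jordan form
J =
  [1, 0, 0]
  [0, 1, 0]
  [0, 0, 2]
(up to reordering of blocks).

Per-block formulas:
  For a 1×1 block at λ = 2: exp(t · [2]) = [e^(2t)].
  For a 1×1 block at λ = 1: exp(t · [1]) = [e^(1t)].

After assembling e^{tJ} and conjugating by P, we get:

e^{tB} =
  [exp(t), 4*exp(2*t) - 4*exp(t), exp(2*t) - exp(t)]
  [0, exp(t), 0]
  [0, 4*exp(2*t) - 4*exp(t), exp(2*t)]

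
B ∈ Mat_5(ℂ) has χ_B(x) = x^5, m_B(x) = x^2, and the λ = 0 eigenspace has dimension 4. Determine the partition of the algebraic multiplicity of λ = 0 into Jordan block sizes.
Block sizes for λ = 0: [2, 1, 1, 1]

Step 1 — from the characteristic polynomial, algebraic multiplicity of λ = 0 is 5. From dim ker(B − (0)·I) = 4, there are exactly 4 Jordan blocks for λ = 0.
Step 2 — from the minimal polynomial, the factor (x − 0)^2 tells us the largest block for λ = 0 has size 2.
Step 3 — with total size 5, 4 blocks, and largest block 2, the block sizes (in nonincreasing order) are [2, 1, 1, 1].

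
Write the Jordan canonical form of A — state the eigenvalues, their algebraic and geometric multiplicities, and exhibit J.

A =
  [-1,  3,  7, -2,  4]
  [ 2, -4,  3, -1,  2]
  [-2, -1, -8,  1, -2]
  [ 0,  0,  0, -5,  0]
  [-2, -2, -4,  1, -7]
J_2(-5) ⊕ J_2(-5) ⊕ J_1(-5)

The characteristic polynomial is
  det(x·I − A) = x^5 + 25*x^4 + 250*x^3 + 1250*x^2 + 3125*x + 3125 = (x + 5)^5

Eigenvalues and multiplicities (the geometric multiplicity of λ is n − rank(A − λI), which equals the number of Jordan blocks for λ):
  λ = -5: algebraic multiplicity = 5, geometric multiplicity = 3

Determining the block sizes for each eigenvalue:
  λ = -5: with am = 5 and gm = 3, the partition is not yet determined (e.g. several partitions of 5 into 3 parts exist). Let N = A − (-5)·I. Computing rank(N^1) = 2, rank(N^2) = 0; the number of blocks of size ≥ j is rank(N^{j−1}) − rank(N^j), giving [3, 2]. So we have 2 block(s) of size 2, 1 block(s) of size 1 → block sizes [2, 2, 1]

Assembling the blocks gives a Jordan form
J =
  [-5,  1,  0,  0,  0]
  [ 0, -5,  0,  0,  0]
  [ 0,  0, -5,  1,  0]
  [ 0,  0,  0, -5,  0]
  [ 0,  0,  0,  0, -5]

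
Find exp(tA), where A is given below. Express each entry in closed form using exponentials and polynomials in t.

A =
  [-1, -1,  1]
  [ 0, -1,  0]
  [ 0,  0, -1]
e^{tA} =
  [exp(-t), -t*exp(-t), t*exp(-t)]
  [0, exp(-t), 0]
  [0, 0, exp(-t)]

Strategy: write A = P · J · P⁻¹ where J is a Jordan canonical form, so e^{tA} = P · e^{tJ} · P⁻¹, and e^{tJ} can be computed block-by-block.

A has Jordan form
J =
  [-1,  1,  0]
  [ 0, -1,  0]
  [ 0,  0, -1]
(up to reordering of blocks).

Per-block formulas:
  For a 2×2 Jordan block J_2(-1): exp(t · J_2(-1)) = e^(-1t)·(I + t·N), where N is the 2×2 nilpotent shift.
  For a 1×1 block at λ = -1: exp(t · [-1]) = [e^(-1t)].

After assembling e^{tJ} and conjugating by P, we get:

e^{tA} =
  [exp(-t), -t*exp(-t), t*exp(-t)]
  [0, exp(-t), 0]
  [0, 0, exp(-t)]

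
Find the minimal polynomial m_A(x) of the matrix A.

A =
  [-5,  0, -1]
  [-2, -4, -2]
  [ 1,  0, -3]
x^2 + 8*x + 16

The characteristic polynomial is χ_A(x) = (x + 4)^3, so the eigenvalues are known. The minimal polynomial is
  m_A(x) = Π_λ (x − λ)^{k_λ}
where k_λ is the size of the *largest* Jordan block for λ (equivalently, the smallest k with (A − λI)^k v = 0 for every generalised eigenvector v of λ).

  λ = -4: largest Jordan block has size 2, contributing (x + 4)^2

So m_A(x) = (x + 4)^2 = x^2 + 8*x + 16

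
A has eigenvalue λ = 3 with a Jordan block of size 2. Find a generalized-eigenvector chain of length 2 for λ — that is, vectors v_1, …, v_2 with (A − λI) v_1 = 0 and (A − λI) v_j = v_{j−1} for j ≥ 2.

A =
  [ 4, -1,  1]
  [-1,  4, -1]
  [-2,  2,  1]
A Jordan chain for λ = 3 of length 2:
v_1 = (1, -1, -2)ᵀ
v_2 = (1, 0, 0)ᵀ

Let N = A − (3)·I. We want v_2 with N^2 v_2 = 0 but N^1 v_2 ≠ 0; then v_{j-1} := N · v_j for j = 2, …, 2.

Pick v_2 = (1, 0, 0)ᵀ.
Then v_1 = N · v_2 = (1, -1, -2)ᵀ.

Sanity check: (A − (3)·I) v_1 = (0, 0, 0)ᵀ = 0. ✓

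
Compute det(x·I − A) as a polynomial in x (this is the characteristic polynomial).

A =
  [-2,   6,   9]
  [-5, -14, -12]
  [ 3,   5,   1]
x^3 + 15*x^2 + 75*x + 125

Expanding det(x·I − A) (e.g. by cofactor expansion or by noting that A is similar to its Jordan form J, which has the same characteristic polynomial as A) gives
  χ_A(x) = x^3 + 15*x^2 + 75*x + 125
which factors as (x + 5)^3. The eigenvalues (with algebraic multiplicities) are λ = -5 with multiplicity 3.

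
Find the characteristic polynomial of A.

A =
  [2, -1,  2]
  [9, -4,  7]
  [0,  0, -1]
x^3 + 3*x^2 + 3*x + 1

Expanding det(x·I − A) (e.g. by cofactor expansion or by noting that A is similar to its Jordan form J, which has the same characteristic polynomial as A) gives
  χ_A(x) = x^3 + 3*x^2 + 3*x + 1
which factors as (x + 1)^3. The eigenvalues (with algebraic multiplicities) are λ = -1 with multiplicity 3.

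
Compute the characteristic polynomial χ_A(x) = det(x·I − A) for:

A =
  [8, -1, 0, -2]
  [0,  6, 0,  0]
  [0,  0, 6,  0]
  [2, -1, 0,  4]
x^4 - 24*x^3 + 216*x^2 - 864*x + 1296

Expanding det(x·I − A) (e.g. by cofactor expansion or by noting that A is similar to its Jordan form J, which has the same characteristic polynomial as A) gives
  χ_A(x) = x^4 - 24*x^3 + 216*x^2 - 864*x + 1296
which factors as (x - 6)^4. The eigenvalues (with algebraic multiplicities) are λ = 6 with multiplicity 4.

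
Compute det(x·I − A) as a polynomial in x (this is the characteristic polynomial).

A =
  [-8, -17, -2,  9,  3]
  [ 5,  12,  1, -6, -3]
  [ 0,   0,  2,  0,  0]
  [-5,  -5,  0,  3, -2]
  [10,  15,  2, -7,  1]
x^5 - 10*x^4 + 40*x^3 - 80*x^2 + 80*x - 32

Expanding det(x·I − A) (e.g. by cofactor expansion or by noting that A is similar to its Jordan form J, which has the same characteristic polynomial as A) gives
  χ_A(x) = x^5 - 10*x^4 + 40*x^3 - 80*x^2 + 80*x - 32
which factors as (x - 2)^5. The eigenvalues (with algebraic multiplicities) are λ = 2 with multiplicity 5.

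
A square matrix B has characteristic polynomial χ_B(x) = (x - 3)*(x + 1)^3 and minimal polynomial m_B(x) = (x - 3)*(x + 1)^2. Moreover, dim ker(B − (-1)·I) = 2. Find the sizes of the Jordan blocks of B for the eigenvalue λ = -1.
Block sizes for λ = -1: [2, 1]

Step 1 — from the characteristic polynomial, algebraic multiplicity of λ = -1 is 3. From dim ker(B − (-1)·I) = 2, there are exactly 2 Jordan blocks for λ = -1.
Step 2 — from the minimal polynomial, the factor (x + 1)^2 tells us the largest block for λ = -1 has size 2.
Step 3 — with total size 3, 2 blocks, and largest block 2, the block sizes (in nonincreasing order) are [2, 1].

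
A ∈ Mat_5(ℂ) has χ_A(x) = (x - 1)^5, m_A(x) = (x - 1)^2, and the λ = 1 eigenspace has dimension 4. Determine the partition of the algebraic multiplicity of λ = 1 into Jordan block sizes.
Block sizes for λ = 1: [2, 1, 1, 1]

Step 1 — from the characteristic polynomial, algebraic multiplicity of λ = 1 is 5. From dim ker(A − (1)·I) = 4, there are exactly 4 Jordan blocks for λ = 1.
Step 2 — from the minimal polynomial, the factor (x − 1)^2 tells us the largest block for λ = 1 has size 2.
Step 3 — with total size 5, 4 blocks, and largest block 2, the block sizes (in nonincreasing order) are [2, 1, 1, 1].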